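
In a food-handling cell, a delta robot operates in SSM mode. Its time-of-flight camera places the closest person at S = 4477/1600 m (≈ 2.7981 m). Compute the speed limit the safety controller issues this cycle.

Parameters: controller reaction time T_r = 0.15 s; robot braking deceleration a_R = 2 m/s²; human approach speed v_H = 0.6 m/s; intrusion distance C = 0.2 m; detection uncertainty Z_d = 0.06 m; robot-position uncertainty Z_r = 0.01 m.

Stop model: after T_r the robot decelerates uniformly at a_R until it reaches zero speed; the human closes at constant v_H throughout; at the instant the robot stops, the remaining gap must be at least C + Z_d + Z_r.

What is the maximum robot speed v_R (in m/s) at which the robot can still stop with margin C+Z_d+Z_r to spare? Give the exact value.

v_R_max = 47/20 m/s = 2.3500 m/s

quadratic (1/4)·v² + (9/20)·v + (-3901/1600) = 0
  disc = (9/20)² − 4·(1/4)·(-3901/1600) = 169/64 ; √disc = 13/8
  v_R = (−(9/20) + 13/8) / (2·(1/4)) = 47/20 m/s
check:
braking lasts T_s = (47/20)/2 = 1.1750 s
robot covers v_R·T_r = 2.3500·0.1500 = 0.3525 m before braking
braking distance = 2.3500²/(2·2.0000) = 1.3806 m
human over T_r+T_s: 0.6000·(0.1500+1.1750) = 0.7950 m
margins: 0.2000+0.0600+0.0100 = 0.2700 m
sum ≈ 0.3525+1.3806+0.7950+0.2700 ≈ 2.7981 m = S ✓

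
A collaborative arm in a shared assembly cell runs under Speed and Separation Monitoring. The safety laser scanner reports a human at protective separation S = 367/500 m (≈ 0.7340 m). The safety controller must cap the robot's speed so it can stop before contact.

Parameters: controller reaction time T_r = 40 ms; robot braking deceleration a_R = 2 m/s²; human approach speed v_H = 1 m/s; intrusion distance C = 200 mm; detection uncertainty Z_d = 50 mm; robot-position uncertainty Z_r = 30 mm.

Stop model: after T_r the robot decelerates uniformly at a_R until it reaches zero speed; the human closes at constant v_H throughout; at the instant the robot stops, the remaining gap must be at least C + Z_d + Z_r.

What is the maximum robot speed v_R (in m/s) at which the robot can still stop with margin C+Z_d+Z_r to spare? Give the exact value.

v_R_max = 3/5 m/s = 0.6000 m/s

collect terms ⇒ (1/4)·v_R² + (27/50)·v_R + (-207/500) = 0
  disc = (27/50)² − 4·(1/4)·(-207/500) = 441/625 ; √disc = 21/25
  v_R = (−(27/50) + 21/25) / (2·(1/4)) = 3/5 m/s
check:
stop time T_s = (3/5)/2 = 0.3000 s
robot in T_r: 0.6000·0.0400 = 0.0240 m
robot under decel: 0.6000²/(2·2.0000) = 0.0900 m
human closes 1.0000·0.3400 = 0.3400 m
margins: 0.2000+0.0500+0.0300 = 0.2800 m
sum ≈ 0.0240+0.0900+0.3400+0.2800 ≈ 0.7340 m = S ✓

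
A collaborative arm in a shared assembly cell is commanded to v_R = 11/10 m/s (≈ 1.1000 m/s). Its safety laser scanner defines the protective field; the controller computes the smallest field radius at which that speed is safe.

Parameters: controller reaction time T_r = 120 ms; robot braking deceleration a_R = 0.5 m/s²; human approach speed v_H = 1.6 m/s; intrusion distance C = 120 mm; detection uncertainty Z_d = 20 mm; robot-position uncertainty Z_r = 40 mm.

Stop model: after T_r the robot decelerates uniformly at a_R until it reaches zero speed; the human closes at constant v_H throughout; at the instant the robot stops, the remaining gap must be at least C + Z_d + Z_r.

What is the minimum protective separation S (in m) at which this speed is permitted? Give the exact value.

T_s = v_R/a_R = (11/10)/(1/2) = 2.2000 s
robot covers v_R·T_r = 1.1000·0.1200 = 0.1320 m before braking
braking distance = 1.1000²/(2·0.5000) = 1.2100 m
person approaches 1.6000·(0.1200+2.2000) = 3.7120 m
margins: 0.1200+0.0200+0.0400 = 0.1800 m
S_min ≈ 0.1320+1.2100+3.7120+0.1800  ⇒  S_min = 2617/500 m

S_min = 2617/500 m = 5.2340 m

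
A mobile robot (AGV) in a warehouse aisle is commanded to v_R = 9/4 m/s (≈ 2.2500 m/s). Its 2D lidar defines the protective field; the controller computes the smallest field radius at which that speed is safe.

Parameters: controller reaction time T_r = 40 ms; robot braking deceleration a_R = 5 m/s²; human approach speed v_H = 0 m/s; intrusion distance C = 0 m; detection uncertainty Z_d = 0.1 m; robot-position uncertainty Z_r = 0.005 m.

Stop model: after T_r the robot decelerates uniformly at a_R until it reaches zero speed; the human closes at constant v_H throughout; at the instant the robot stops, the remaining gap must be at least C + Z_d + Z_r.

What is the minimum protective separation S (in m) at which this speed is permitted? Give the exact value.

stop time T_s = (9/4)/5 = 0.4500 s
reaction-phase robot travel = 2.2500·0.0400 = 0.0900 m
braking distance = 2.2500²/(2·5.0000) = 0.5062 m
human closes 0.0000·0.4900 = 0.0000 m
residual clearance needed = 0.0000+0.1000+0.0050 = 0.1050 m
S_min ≈ 0.0900+0.5062+0.0000+0.1050  ⇒  S_min = 561/800 m

S_min = 561/800 m = 0.7013 m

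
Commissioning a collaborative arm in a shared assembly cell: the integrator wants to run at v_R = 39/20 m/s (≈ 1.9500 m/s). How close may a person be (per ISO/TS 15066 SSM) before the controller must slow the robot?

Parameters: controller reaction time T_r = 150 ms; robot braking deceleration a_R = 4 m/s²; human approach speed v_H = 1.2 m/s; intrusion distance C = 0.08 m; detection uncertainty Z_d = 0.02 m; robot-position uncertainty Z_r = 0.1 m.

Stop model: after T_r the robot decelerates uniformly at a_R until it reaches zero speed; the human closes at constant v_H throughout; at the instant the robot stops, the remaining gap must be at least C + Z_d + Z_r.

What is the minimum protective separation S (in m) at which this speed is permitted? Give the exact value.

braking lasts T_s = (39/20)/4 = 0.4875 s
robot covers v_R·T_r = 1.9500·0.1500 = 0.2925 m before braking
robot covers 1.9500·0.4875 − ½·4.0000·0.4875² = 0.4753 m while stopping
person approaches 1.2000·(0.1500+0.4875) = 0.7650 m
residual clearance needed = 0.0800+0.0200+0.1000 = 0.2000 m
S_min ≈ 0.2925+0.4753+0.7650+0.2000  ⇒  S_min = 1109/640 m

S_min = 1109/640 m = 1.7328 m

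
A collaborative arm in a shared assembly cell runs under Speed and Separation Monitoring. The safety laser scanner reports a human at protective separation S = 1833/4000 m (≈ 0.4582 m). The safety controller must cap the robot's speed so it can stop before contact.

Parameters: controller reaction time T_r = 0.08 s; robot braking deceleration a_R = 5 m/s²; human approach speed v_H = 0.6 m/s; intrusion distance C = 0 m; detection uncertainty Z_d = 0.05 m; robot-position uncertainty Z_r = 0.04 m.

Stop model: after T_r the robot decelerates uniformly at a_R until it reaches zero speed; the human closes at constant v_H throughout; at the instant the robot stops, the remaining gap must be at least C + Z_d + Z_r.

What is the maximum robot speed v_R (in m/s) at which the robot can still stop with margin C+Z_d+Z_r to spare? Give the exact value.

v_R_max = 21/20 m/s = 1.0500 m/s

collect terms ⇒ (1/10)·v_R² + (1/5)·v_R + (-1281/4000) = 0
  disc = (1/5)² − 4·(1/10)·(-1281/4000) = 1681/10000 ; √disc = 41/100
  v_R = (−(1/5) + 41/100) / (2·(1/10)) = 21/20 m/s
check:
T_s = v_R/a_R = (21/20)/5 = 0.2100 s
robot covers v_R·T_r = 1.0500·0.0800 = 0.0840 m before braking
robot covers 1.0500·0.2100 − ½·5.0000·0.2100² = 0.1103 m while stopping
person approaches 0.6000·(0.0800+0.2100) = 0.1740 m
residual clearance needed = 0.0000+0.0500+0.0400 = 0.0900 m
sum ≈ 0.0840+0.1103+0.1740+0.0900 ≈ 0.4582 m = S ✓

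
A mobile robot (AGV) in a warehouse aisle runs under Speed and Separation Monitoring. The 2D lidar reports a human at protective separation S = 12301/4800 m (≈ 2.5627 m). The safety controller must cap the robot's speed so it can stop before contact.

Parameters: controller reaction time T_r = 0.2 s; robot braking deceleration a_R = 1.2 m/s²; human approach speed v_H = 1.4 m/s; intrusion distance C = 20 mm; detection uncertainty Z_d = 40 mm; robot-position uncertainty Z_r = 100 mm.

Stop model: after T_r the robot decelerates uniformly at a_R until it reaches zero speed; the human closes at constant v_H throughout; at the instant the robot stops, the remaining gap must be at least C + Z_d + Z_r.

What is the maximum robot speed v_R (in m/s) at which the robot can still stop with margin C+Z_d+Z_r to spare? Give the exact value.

collect terms ⇒ (5/12)·v_R² + (41/30)·v_R + (-10189/4800) = 0
  disc = (41/30)² − 4·(5/12)·(-10189/4800) = 8649/1600 ; √disc = 93/40
  v_R = (−(41/30) + 93/40) / (2·(5/12)) = 23/20 m/s
check:
braking lasts T_s = (23/20)/(6/5) = 0.9583 s
robot covers v_R·T_r = 1.1500·0.2000 = 0.2300 m before braking
braking distance = 1.1500²/(2·1.2000) = 0.5510 m
human closes 1.4000·1.1583 = 1.6217 m
C+Z_d+Z_r = 0.0200+0.0400+0.1000 = 0.1600 m
sum ≈ 0.2300+0.5510+1.6217+0.1600 ≈ 2.5627 m = S ✓

v_R_max = 23/20 m/s = 1.1500 m/s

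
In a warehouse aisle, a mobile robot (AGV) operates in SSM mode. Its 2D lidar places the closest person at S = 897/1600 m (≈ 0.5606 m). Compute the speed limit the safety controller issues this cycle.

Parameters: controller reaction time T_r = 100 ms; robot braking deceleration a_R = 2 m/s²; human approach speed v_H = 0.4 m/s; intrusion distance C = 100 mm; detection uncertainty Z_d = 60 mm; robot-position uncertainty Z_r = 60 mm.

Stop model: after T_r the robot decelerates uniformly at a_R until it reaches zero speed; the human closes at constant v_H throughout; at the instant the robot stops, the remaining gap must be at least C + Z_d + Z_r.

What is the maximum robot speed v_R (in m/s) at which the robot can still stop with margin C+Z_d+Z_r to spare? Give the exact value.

v_R_max = 13/20 m/s = 0.6500 m/s

at the boundary: (1/4)·v² + (3/10)·v + (-481/1600) = 0
  disc = (3/10)² − 4·(1/4)·(-481/1600) = 25/64 ; √disc = 5/8
  v_R = (−(3/10) + 5/8) / (2·(1/4)) = 13/20 m/s
check:
braking lasts T_s = (13/20)/2 = 0.3250 s
reaction-phase robot travel = 0.6500·0.1000 = 0.0650 m
robot covers 0.6500·0.3250 − ½·2.0000·0.3250² = 0.1056 m while stopping
human over T_r+T_s: 0.4000·(0.1000+0.3250) = 0.1700 m
C+Z_d+Z_r = 0.1000+0.0600+0.0600 = 0.2200 m
sum ≈ 0.0650+0.1056+0.1700+0.2200 ≈ 0.5606 m = S ✓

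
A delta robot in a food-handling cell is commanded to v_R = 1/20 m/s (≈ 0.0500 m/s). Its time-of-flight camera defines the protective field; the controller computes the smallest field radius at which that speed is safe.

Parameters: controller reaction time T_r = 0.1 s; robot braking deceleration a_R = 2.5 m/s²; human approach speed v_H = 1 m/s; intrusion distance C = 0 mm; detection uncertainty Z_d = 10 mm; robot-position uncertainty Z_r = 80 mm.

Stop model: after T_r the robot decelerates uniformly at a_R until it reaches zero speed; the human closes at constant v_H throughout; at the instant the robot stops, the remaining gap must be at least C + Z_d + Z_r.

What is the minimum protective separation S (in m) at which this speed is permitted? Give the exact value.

S_min = 431/2000 m = 0.2155 m

braking lasts T_s = (1/20)/(5/2) = 0.0200 s
robot in T_r: 0.0500·0.1000 = 0.0050 m
robot covers 0.0500·0.0200 − ½·2.5000·0.0200² = 0.0005 m while stopping
human over T_r+T_s: 1.0000·(0.1000+0.0200) = 0.1200 m
residual clearance needed = 0.0000+0.0100+0.0800 = 0.0900 m
S_min ≈ 0.0050+0.0005+0.1200+0.0900  ⇒  S_min = 431/2000 m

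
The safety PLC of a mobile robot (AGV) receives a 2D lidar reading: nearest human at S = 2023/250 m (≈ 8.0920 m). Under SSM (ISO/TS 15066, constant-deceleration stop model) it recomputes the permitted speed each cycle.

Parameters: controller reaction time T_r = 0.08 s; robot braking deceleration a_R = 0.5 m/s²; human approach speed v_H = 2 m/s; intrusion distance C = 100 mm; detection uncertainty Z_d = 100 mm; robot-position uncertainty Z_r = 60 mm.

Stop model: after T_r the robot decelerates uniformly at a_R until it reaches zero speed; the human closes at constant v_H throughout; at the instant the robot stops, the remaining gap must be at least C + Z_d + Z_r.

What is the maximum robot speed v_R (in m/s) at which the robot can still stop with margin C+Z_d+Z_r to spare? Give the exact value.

at the boundary: (1)·v² + (102/25)·v + (-959/125) = 0
  disc = (102/25)² − 4·(1)·(-959/125) = 29584/625 ; √disc = 172/25
  v_R = (−(102/25) + 172/25) / (2·(1)) = 7/5 m/s
check:
T_s = v_R/a_R = (7/5)/(1/2) = 2.8000 s
reaction-phase robot travel = 1.4000·0.0800 = 0.1120 m
braking distance = 1.4000²/(2·0.5000) = 1.9600 m
person approaches 2.0000·(0.0800+2.8000) = 5.7600 m
C+Z_d+Z_r = 0.1000+0.1000+0.0600 = 0.2600 m
sum ≈ 0.1120+1.9600+5.7600+0.2600 ≈ 8.0920 m = S ✓

v_R_max = 7/5 m/s = 1.4000 m/s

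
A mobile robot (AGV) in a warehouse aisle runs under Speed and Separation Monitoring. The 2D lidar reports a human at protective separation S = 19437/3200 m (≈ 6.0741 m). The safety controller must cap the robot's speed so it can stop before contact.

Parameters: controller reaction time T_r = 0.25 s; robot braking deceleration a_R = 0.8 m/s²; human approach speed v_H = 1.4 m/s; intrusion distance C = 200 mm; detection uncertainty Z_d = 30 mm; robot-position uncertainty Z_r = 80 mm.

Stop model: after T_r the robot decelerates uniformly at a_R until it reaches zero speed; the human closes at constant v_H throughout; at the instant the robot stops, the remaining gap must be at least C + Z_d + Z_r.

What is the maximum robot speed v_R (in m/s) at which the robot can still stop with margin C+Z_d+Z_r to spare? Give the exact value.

at the boundary: (5/8)·v² + (2)·v + (-693/128) = 0
  disc = (2)² − 4·(5/8)·(-693/128) = 4489/256 ; √disc = 67/16
  v_R = (−(2) + 67/16) / (2·(5/8)) = 7/4 m/s
check:
braking lasts T_s = (7/4)/(4/5) = 2.1875 s
reaction-phase robot travel = 1.7500·0.2500 = 0.4375 m
braking distance = 1.7500²/(2·0.8000) = 1.9141 m
person approaches 1.4000·(0.2500+2.1875) = 3.4125 m
margins: 0.2000+0.0300+0.0800 = 0.3100 m
sum ≈ 0.4375+1.9141+3.4125+0.3100 ≈ 6.0741 m = S ✓

v_R_max = 7/4 m/s = 1.7500 m/s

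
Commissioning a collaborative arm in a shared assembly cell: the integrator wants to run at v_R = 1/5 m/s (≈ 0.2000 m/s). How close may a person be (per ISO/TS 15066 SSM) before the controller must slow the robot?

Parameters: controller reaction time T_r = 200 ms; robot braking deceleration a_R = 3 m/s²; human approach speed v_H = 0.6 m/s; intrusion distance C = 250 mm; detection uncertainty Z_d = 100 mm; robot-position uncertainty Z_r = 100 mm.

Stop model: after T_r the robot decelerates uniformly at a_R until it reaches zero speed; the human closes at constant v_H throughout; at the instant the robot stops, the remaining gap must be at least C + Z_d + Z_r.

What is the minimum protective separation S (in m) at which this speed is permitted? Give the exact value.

S_min = 197/300 m = 0.6567 m

stop time T_s = (1/5)/3 = 0.0667 s
robot covers v_R·T_r = 0.2000·0.2000 = 0.0400 m before braking
robot covers 0.2000·0.0667 − ½·3.0000·0.0667² = 0.0067 m while stopping
human closes 0.6000·0.2667 = 0.1600 m
margins: 0.2500+0.1000+0.1000 = 0.4500 m
S_min ≈ 0.0400+0.0067+0.1600+0.4500  ⇒  S_min = 197/300 m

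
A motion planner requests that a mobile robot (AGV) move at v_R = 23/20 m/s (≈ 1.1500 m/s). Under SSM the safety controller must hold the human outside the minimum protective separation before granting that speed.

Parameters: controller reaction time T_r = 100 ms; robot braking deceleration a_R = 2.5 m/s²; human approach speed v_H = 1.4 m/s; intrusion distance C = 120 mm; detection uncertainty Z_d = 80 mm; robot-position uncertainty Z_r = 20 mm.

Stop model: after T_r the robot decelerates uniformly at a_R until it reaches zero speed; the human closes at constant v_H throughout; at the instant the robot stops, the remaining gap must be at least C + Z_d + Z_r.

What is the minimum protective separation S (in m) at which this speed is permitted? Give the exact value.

S_min = 2767/2000 m = 1.3835 m

stop time T_s = (23/20)/(5/2) = 0.4600 s
robot covers v_R·T_r = 1.1500·0.1000 = 0.1150 m before braking
braking distance = 1.1500²/(2·2.5000) = 0.2645 m
person approaches 1.4000·(0.1000+0.4600) = 0.7840 m
residual clearance needed = 0.1200+0.0800+0.0200 = 0.2200 m
S_min ≈ 0.1150+0.2645+0.7840+0.2200  ⇒  S_min = 2767/2000 m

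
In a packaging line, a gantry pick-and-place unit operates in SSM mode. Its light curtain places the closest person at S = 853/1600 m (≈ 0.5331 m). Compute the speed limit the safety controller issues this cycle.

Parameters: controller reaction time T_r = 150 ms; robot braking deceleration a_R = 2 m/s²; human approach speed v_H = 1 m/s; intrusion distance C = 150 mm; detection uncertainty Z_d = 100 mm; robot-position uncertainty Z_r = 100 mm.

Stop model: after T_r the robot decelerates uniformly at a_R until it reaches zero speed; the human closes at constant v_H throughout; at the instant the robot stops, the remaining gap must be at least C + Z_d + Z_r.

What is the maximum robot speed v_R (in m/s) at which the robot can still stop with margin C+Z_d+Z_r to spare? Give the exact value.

quadratic (1/4)·v² + (13/20)·v + (-53/1600) = 0
  disc = (13/20)² − 4·(1/4)·(-53/1600) = 729/1600 ; √disc = 27/40
  v_R = (−(13/20) + 27/40) / (2·(1/4)) = 1/20 m/s
check:
braking lasts T_s = (1/20)/2 = 0.0250 s
robot in T_r: 0.0500·0.1500 = 0.0075 m
braking distance = 0.0500²/(2·2.0000) = 0.0006 m
human closes 1.0000·0.1750 = 0.1750 m
margins: 0.1500+0.1000+0.1000 = 0.3500 m
sum ≈ 0.0075+0.0006+0.1750+0.3500 ≈ 0.5331 m = S ✓

v_R_max = 1/20 m/s = 0.0500 m/s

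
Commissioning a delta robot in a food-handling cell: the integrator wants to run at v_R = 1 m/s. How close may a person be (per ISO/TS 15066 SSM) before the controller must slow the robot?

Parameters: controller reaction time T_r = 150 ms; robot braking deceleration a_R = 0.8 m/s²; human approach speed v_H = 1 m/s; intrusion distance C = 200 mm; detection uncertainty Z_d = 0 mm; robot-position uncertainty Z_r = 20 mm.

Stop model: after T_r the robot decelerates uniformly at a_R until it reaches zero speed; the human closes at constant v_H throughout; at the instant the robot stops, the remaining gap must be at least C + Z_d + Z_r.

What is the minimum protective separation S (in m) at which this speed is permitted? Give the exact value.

T_s = v_R/a_R = 1/(4/5) = 1.2500 s
reaction-phase robot travel = 1.0000·0.1500 = 0.1500 m
robot under decel: 1.0000²/(2·0.8000) = 0.6250 m
human over T_r+T_s: 1.0000·(0.1500+1.2500) = 1.4000 m
margins: 0.2000+0.0000+0.0200 = 0.2200 m
S_min ≈ 0.1500+0.6250+1.4000+0.2200  ⇒  S_min = 479/200 m

S_min = 479/200 m = 2.3950 m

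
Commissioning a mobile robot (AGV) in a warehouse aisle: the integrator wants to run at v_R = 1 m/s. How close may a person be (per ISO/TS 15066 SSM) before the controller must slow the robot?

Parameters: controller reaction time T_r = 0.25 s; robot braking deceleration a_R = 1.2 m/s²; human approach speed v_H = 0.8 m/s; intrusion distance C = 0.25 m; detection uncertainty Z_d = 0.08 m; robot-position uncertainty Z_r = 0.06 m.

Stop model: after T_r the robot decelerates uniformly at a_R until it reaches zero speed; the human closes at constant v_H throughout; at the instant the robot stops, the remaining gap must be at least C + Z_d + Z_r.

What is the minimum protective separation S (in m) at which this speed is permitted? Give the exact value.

braking lasts T_s = 1/(6/5) = 0.8333 s
robot in T_r: 1.0000·0.2500 = 0.2500 m
robot covers 1.0000·0.8333 − ½·1.2000·0.8333² = 0.4167 m while stopping
human closes 0.8000·1.0833 = 0.8667 m
residual clearance needed = 0.2500+0.0800+0.0600 = 0.3900 m
S_min ≈ 0.2500+0.4167+0.8667+0.3900  ⇒  S_min = 577/300 m

S_min = 577/300 m = 1.9233 m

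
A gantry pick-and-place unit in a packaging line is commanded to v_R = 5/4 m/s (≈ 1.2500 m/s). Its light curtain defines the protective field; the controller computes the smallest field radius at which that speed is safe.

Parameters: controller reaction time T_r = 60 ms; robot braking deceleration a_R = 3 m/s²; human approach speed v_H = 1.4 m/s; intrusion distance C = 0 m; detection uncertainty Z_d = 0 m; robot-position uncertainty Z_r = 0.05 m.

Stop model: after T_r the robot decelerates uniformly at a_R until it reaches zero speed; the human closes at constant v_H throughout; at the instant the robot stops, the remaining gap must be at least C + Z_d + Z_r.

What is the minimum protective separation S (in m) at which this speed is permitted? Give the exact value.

S_min = 4211/4000 m = 1.0528 m

stop time T_s = (5/4)/3 = 0.4167 s
robot in T_r: 1.2500·0.0600 = 0.0750 m
robot covers 1.2500·0.4167 − ½·3.0000·0.4167² = 0.2604 m while stopping
person approaches 1.4000·(0.0600+0.4167) = 0.6673 m
residual clearance needed = 0.0000+0.0000+0.0500 = 0.0500 m
S_min ≈ 0.0750+0.2604+0.6673+0.0500  ⇒  S_min = 4211/4000 m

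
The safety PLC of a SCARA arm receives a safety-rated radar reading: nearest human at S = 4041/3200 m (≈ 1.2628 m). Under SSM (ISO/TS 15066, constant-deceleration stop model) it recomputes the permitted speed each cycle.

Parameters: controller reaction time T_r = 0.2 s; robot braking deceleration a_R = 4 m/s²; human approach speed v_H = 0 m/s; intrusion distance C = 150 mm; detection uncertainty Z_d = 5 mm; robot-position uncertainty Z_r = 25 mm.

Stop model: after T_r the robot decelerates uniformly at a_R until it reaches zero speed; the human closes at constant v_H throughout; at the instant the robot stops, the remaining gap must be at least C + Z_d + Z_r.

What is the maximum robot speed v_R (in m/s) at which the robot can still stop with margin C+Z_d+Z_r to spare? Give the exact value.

quadratic (1/8)·v² + (1/5)·v + (-693/640) = 0
  disc = (1/5)² − 4·(1/8)·(-693/640) = 3721/6400 ; √disc = 61/80
  v_R = (−(1/5) + 61/80) / (2·(1/8)) = 9/4 m/s
check:
T_s = v_R/a_R = (9/4)/4 = 0.5625 s
robot covers v_R·T_r = 2.2500·0.2000 = 0.4500 m before braking
robot under decel: 2.2500²/(2·4.0000) = 0.6328 m
human over T_r+T_s: 0.0000·(0.2000+0.5625) = 0.0000 m
C+Z_d+Z_r = 0.1500+0.0050+0.0250 = 0.1800 m
sum ≈ 0.4500+0.6328+0.0000+0.1800 ≈ 1.2628 m = S ✓

v_R_max = 9/4 m/s = 2.2500 m/s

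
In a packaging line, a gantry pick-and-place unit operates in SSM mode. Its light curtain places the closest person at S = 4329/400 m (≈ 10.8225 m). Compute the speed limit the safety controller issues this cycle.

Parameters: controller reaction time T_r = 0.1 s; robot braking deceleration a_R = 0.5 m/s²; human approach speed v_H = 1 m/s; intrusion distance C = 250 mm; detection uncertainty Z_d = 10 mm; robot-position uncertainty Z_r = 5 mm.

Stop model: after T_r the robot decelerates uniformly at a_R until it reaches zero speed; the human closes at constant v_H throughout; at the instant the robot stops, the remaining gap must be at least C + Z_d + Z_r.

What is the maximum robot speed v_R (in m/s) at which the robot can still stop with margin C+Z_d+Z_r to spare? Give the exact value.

v_R_max = 47/20 m/s = 2.3500 m/s

at the boundary: (1)·v² + (21/10)·v + (-4183/400) = 0
  disc = (21/10)² − 4·(1)·(-4183/400) = 1156/25 ; √disc = 34/5
  v_R = (−(21/10) + 34/5) / (2·(1)) = 47/20 m/s
check:
T_s = v_R/a_R = (47/20)/(1/2) = 4.7000 s
robot covers v_R·T_r = 2.3500·0.1000 = 0.2350 m before braking
robot covers 2.3500·4.7000 − ½·0.5000·4.7000² = 5.5225 m while stopping
person approaches 1.0000·(0.1000+4.7000) = 4.8000 m
residual clearance needed = 0.2500+0.0100+0.0050 = 0.2650 m
sum ≈ 0.2350+5.5225+4.8000+0.2650 ≈ 10.8225 m = S ✓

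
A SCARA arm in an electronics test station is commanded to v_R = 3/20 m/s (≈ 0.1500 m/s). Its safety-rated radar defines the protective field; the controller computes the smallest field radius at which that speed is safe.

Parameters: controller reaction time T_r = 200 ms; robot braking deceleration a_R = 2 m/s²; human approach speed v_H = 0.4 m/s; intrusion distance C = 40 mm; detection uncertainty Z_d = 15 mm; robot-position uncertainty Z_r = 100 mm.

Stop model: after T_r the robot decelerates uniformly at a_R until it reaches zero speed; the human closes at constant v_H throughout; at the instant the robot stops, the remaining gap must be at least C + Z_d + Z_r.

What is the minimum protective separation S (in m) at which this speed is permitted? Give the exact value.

braking lasts T_s = (3/20)/2 = 0.0750 s
reaction-phase robot travel = 0.1500·0.2000 = 0.0300 m
robot under decel: 0.1500²/(2·2.0000) = 0.0056 m
human closes 0.4000·0.2750 = 0.1100 m
margins: 0.0400+0.0150+0.1000 = 0.1550 m
S_min ≈ 0.0300+0.0056+0.1100+0.1550  ⇒  S_min = 481/1600 m

S_min = 481/1600 m = 0.3006 m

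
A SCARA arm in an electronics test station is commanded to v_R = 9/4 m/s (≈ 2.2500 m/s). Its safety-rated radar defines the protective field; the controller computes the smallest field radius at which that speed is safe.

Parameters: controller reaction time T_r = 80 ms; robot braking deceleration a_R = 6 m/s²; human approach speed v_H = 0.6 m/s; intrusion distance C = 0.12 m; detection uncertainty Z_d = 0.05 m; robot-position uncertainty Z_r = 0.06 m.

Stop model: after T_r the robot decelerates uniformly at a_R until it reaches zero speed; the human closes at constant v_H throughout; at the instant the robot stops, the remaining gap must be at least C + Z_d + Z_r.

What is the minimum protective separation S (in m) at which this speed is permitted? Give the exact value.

S_min = 8839/8000 m = 1.1049 m

stop time T_s = (9/4)/6 = 0.3750 s
robot in T_r: 2.2500·0.0800 = 0.1800 m
braking distance = 2.2500²/(2·6.0000) = 0.4219 m
person approaches 0.6000·(0.0800+0.3750) = 0.2730 m
residual clearance needed = 0.1200+0.0500+0.0600 = 0.2300 m
S_min ≈ 0.1800+0.4219+0.2730+0.2300  ⇒  S_min = 8839/8000 m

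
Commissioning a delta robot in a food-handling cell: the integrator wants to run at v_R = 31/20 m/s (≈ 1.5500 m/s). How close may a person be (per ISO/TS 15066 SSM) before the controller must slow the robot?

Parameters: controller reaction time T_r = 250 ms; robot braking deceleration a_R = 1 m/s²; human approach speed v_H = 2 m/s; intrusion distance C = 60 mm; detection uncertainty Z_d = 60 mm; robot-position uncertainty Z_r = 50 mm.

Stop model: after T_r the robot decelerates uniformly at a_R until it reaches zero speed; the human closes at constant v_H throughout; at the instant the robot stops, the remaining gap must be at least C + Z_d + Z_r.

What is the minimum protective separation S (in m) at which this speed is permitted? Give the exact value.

T_s = v_R/a_R = (31/20)/1 = 1.5500 s
reaction-phase robot travel = 1.5500·0.2500 = 0.3875 m
braking distance = 1.5500²/(2·1.0000) = 1.2012 m
human closes 2.0000·1.8000 = 3.6000 m
residual clearance needed = 0.0600+0.0600+0.0500 = 0.1700 m
S_min ≈ 0.3875+1.2012+3.6000+0.1700  ⇒  S_min = 4287/800 m

S_min = 4287/800 m = 5.3587 m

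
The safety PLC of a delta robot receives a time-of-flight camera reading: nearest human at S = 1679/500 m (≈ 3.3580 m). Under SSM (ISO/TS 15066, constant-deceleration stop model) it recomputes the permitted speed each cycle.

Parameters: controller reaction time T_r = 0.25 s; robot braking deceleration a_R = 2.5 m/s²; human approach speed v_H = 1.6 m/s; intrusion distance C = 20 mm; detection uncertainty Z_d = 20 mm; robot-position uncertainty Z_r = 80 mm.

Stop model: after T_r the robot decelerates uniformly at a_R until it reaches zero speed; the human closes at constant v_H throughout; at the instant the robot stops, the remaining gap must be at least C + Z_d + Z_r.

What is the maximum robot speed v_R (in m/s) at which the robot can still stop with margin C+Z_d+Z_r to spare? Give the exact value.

v_R_max = 43/20 m/s = 2.1500 m/s

collect terms ⇒ (1/5)·v_R² + (89/100)·v_R + (-1419/500) = 0
  disc = (89/100)² − 4·(1/5)·(-1419/500) = 49/16 ; √disc = 7/4
  v_R = (−(89/100) + 7/4) / (2·(1/5)) = 43/20 m/s
check:
braking lasts T_s = (43/20)/(5/2) = 0.8600 s
reaction-phase robot travel = 2.1500·0.2500 = 0.5375 m
robot covers 2.1500·0.8600 − ½·2.5000·0.8600² = 0.9245 m while stopping
human over T_r+T_s: 1.6000·(0.2500+0.8600) = 1.7760 m
margins: 0.0200+0.0200+0.0800 = 0.1200 m
sum ≈ 0.5375+0.9245+1.7760+0.1200 ≈ 3.3580 m = S ✓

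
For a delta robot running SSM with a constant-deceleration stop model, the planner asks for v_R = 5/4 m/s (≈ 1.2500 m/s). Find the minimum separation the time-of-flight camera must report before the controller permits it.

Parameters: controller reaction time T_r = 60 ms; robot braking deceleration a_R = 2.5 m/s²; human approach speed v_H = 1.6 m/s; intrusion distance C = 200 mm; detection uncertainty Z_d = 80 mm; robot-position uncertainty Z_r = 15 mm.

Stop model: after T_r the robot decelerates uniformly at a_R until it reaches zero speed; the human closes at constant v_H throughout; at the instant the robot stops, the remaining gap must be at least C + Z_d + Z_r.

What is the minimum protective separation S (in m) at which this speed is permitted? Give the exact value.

S_min = 3157/2000 m = 1.5785 m

braking lasts T_s = (5/4)/(5/2) = 0.5000 s
robot covers v_R·T_r = 1.2500·0.0600 = 0.0750 m before braking
robot under decel: 1.2500²/(2·2.5000) = 0.3125 m
human over T_r+T_s: 1.6000·(0.0600+0.5000) = 0.8960 m
residual clearance needed = 0.2000+0.0800+0.0150 = 0.2950 m
S_min ≈ 0.0750+0.3125+0.8960+0.2950  ⇒  S_min = 3157/2000 m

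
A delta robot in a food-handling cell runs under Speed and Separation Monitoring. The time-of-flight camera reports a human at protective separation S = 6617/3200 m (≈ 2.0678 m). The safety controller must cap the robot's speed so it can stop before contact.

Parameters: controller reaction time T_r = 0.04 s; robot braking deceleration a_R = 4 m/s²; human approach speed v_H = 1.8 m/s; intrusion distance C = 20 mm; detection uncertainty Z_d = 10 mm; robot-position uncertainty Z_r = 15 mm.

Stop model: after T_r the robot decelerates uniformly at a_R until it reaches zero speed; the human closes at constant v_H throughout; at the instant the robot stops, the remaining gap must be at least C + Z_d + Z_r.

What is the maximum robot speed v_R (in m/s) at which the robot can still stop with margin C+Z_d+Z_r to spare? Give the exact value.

collect terms ⇒ (1/8)·v_R² + (49/100)·v_R + (-31213/16000) = 0
  disc = (49/100)² − 4·(1/8)·(-31213/16000) = 194481/160000 ; √disc = 441/400
  v_R = (−(49/100) + 441/400) / (2·(1/8)) = 49/20 m/s
check:
braking lasts T_s = (49/20)/4 = 0.6125 s
robot covers v_R·T_r = 2.4500·0.0400 = 0.0980 m before braking
braking distance = 2.4500²/(2·4.0000) = 0.7503 m
person approaches 1.8000·(0.0400+0.6125) = 1.1745 m
C+Z_d+Z_r = 0.0200+0.0100+0.0150 = 0.0450 m
sum ≈ 0.0980+0.7503+1.1745+0.0450 ≈ 2.0678 m = S ✓

v_R_max = 49/20 m/s = 2.4500 m/s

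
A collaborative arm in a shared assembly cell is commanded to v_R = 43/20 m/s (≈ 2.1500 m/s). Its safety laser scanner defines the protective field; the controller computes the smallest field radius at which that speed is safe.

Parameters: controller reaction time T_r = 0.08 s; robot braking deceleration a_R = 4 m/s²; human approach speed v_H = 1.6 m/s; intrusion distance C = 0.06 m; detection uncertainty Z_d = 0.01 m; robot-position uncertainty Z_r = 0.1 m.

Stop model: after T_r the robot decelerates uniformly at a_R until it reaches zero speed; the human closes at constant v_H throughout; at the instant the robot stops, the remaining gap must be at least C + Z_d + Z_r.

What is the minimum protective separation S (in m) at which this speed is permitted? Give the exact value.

stop time T_s = (43/20)/4 = 0.5375 s
robot covers v_R·T_r = 2.1500·0.0800 = 0.1720 m before braking
braking distance = 2.1500²/(2·4.0000) = 0.5778 m
human closes 1.6000·0.6175 = 0.9880 m
margins: 0.0600+0.0100+0.1000 = 0.1700 m
S_min ≈ 0.1720+0.5778+0.9880+0.1700  ⇒  S_min = 1221/640 m

S_min = 1221/640 m = 1.9078 m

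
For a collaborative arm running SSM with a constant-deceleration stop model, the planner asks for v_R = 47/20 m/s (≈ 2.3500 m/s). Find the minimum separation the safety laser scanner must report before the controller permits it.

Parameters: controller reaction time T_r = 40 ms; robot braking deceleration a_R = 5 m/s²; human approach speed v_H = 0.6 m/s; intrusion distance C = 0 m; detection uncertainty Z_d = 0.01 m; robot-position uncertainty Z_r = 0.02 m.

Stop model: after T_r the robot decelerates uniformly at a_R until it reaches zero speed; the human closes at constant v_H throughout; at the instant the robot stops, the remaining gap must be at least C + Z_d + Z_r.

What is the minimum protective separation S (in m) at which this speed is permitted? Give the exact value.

S_min = 3929/4000 m = 0.9822 m

stop time T_s = (47/20)/5 = 0.4700 s
robot covers v_R·T_r = 2.3500·0.0400 = 0.0940 m before braking
braking distance = 2.3500²/(2·5.0000) = 0.5523 m
person approaches 0.6000·(0.0400+0.4700) = 0.3060 m
residual clearance needed = 0.0000+0.0100+0.0200 = 0.0300 m
S_min ≈ 0.0940+0.5523+0.3060+0.0300  ⇒  S_min = 3929/4000 m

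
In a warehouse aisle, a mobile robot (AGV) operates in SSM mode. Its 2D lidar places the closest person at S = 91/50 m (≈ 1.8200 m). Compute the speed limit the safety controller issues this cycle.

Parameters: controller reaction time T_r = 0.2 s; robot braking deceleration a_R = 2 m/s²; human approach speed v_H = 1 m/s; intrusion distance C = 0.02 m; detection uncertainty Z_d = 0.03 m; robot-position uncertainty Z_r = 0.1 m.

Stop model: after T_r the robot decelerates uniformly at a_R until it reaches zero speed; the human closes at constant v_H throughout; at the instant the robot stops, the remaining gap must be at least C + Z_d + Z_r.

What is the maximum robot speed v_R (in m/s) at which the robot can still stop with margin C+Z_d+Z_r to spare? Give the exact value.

v_R_max = 7/5 m/s = 1.4000 m/s

quadratic (1/4)·v² + (7/10)·v + (-147/100) = 0
  disc = (7/10)² − 4·(1/4)·(-147/100) = 49/25 ; √disc = 7/5
  v_R = (−(7/10) + 7/5) / (2·(1/4)) = 7/5 m/s
check:
T_s = v_R/a_R = (7/5)/2 = 0.7000 s
robot covers v_R·T_r = 1.4000·0.2000 = 0.2800 m before braking
braking distance = 1.4000²/(2·2.0000) = 0.4900 m
human closes 1.0000·0.9000 = 0.9000 m
C+Z_d+Z_r = 0.0200+0.0300+0.1000 = 0.1500 m
sum ≈ 0.2800+0.4900+0.9000+0.1500 ≈ 1.8200 m = S ✓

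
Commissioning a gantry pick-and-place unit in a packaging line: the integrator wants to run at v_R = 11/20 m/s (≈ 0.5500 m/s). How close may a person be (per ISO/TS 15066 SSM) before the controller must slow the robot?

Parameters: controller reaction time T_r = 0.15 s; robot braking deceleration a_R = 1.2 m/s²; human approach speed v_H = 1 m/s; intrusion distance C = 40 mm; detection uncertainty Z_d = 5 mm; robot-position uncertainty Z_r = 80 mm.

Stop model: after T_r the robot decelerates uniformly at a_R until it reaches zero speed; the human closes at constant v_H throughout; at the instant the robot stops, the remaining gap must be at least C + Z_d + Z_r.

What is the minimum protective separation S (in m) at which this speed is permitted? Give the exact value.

S_min = 1507/1600 m = 0.9419 m

braking lasts T_s = (11/20)/(6/5) = 0.4583 s
robot in T_r: 0.5500·0.1500 = 0.0825 m
braking distance = 0.5500²/(2·1.2000) = 0.1260 m
human over T_r+T_s: 1.0000·(0.1500+0.4583) = 0.6083 m
margins: 0.0400+0.0050+0.0800 = 0.1250 m
S_min ≈ 0.0825+0.1260+0.6083+0.1250  ⇒  S_min = 1507/1600 m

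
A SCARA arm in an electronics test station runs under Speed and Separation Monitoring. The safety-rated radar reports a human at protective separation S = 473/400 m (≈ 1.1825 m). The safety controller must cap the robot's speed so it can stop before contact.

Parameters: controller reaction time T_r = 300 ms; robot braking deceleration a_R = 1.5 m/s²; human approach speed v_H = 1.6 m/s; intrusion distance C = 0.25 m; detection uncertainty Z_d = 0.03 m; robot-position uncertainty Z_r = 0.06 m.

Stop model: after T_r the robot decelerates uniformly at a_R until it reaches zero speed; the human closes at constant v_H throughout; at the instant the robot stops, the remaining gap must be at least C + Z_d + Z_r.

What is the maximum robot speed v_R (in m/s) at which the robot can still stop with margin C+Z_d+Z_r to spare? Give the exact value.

collect terms ⇒ (1/3)·v_R² + (41/30)·v_R + (-29/80) = 0
  disc = (41/30)² − 4·(1/3)·(-29/80) = 529/225 ; √disc = 23/15
  v_R = (−(41/30) + 23/15) / (2·(1/3)) = 1/4 m/s
check:
stop time T_s = (1/4)/(3/2) = 0.1667 s
reaction-phase robot travel = 0.2500·0.3000 = 0.0750 m
braking distance = 0.2500²/(2·1.5000) = 0.0208 m
human over T_r+T_s: 1.6000·(0.3000+0.1667) = 0.7467 m
margins: 0.2500+0.0300+0.0600 = 0.3400 m
sum ≈ 0.0750+0.0208+0.7467+0.3400 ≈ 1.1825 m = S ✓

v_R_max = 1/4 m/s = 0.2500 m/s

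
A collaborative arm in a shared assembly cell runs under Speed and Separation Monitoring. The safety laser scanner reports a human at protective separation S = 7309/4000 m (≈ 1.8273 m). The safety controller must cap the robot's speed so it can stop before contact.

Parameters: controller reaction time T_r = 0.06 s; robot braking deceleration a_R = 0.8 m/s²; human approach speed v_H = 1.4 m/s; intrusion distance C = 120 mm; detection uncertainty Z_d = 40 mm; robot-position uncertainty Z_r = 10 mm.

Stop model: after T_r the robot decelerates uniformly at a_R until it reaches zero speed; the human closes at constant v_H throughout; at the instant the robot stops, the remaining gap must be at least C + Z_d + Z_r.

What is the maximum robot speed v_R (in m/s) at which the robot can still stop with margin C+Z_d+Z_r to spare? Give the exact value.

v_R_max = 7/10 m/s = 0.7000 m/s

quadratic (5/8)·v² + (181/100)·v + (-6293/4000) = 0
  disc = (181/100)² − 4·(5/8)·(-6293/4000) = 288369/40000 ; √disc = 537/200
  v_R = (−(181/100) + 537/200) / (2·(5/8)) = 7/10 m/s
check:
braking lasts T_s = (7/10)/(4/5) = 0.8750 s
reaction-phase robot travel = 0.7000·0.0600 = 0.0420 m
robot covers 0.7000·0.8750 − ½·0.8000·0.8750² = 0.3063 m while stopping
human closes 1.4000·0.9350 = 1.3090 m
residual clearance needed = 0.1200+0.0400+0.0100 = 0.1700 m
sum ≈ 0.0420+0.3063+1.3090+0.1700 ≈ 1.8273 m = S ✓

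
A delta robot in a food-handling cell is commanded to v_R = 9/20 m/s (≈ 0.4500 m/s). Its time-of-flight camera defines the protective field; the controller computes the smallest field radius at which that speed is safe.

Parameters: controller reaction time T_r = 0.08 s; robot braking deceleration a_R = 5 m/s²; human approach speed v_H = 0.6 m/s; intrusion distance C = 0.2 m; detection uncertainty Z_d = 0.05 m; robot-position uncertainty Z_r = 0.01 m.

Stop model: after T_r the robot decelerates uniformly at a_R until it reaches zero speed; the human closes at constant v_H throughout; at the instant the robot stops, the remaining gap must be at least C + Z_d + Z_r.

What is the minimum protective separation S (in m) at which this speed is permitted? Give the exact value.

T_s = v_R/a_R = (9/20)/5 = 0.0900 s
reaction-phase robot travel = 0.4500·0.0800 = 0.0360 m
robot covers 0.4500·0.0900 − ½·5.0000·0.0900² = 0.0203 m while stopping
human closes 0.6000·0.1700 = 0.1020 m
residual clearance needed = 0.2000+0.0500+0.0100 = 0.2600 m
S_min ≈ 0.0360+0.0203+0.1020+0.2600  ⇒  S_min = 1673/4000 m

S_min = 1673/4000 m = 0.4183 m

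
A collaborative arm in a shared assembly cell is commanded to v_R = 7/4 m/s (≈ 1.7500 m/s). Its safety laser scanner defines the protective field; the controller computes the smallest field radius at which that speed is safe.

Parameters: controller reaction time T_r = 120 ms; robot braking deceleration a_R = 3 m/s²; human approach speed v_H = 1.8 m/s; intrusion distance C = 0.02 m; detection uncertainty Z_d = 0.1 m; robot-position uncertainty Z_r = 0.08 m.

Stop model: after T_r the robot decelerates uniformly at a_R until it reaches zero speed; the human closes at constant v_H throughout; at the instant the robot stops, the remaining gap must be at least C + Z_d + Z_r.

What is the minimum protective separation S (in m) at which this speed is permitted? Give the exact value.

braking lasts T_s = (7/4)/3 = 0.5833 s
robot in T_r: 1.7500·0.1200 = 0.2100 m
robot covers 1.7500·0.5833 − ½·3.0000·0.5833² = 0.5104 m while stopping
person approaches 1.8000·(0.1200+0.5833) = 1.2660 m
residual clearance needed = 0.0200+0.1000+0.0800 = 0.2000 m
S_min ≈ 0.2100+0.5104+1.2660+0.2000  ⇒  S_min = 26237/12000 m

S_min = 26237/12000 m = 2.1864 m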